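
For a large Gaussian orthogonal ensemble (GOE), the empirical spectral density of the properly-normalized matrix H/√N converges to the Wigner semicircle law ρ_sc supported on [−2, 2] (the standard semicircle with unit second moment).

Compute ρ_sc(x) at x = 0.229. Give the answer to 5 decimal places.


ρ_sc(x) = (1/(2π)) √(4 − x²). With x = 0.229:
  4 − x² = 4 − (0.229)² = 4 − 0.052441 = 3.947559.
  √(4 − x²) = 1.986846.
  1/(2π) = 0.159155.
  ρ_sc(0.229) = 0.159155 · 1.986846 = 0.316216.

Rounded to 5 decimal places: ρ_sc(0.229) ≈ 0.31622.


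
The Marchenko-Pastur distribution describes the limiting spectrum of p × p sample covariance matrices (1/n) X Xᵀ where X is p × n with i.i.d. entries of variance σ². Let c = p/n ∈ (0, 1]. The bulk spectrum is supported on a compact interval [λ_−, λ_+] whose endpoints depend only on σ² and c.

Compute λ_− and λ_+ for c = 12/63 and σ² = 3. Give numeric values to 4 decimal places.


c = 12/63 = 0.190476; √c = 0.436436.
λ_− = σ² (1 − √c)² = 3 · (1 − 0.436436)² = 3 · (0.563564)² = 0.952814.
λ_+ = σ² (1 + √c)² = 3 · (1 + 0.436436)² = 3 · (1.436436)² = 6.190043.

Rounded to 4 decimal places: λ_− ≈ 0.9528, λ_+ ≈ 6.1900.


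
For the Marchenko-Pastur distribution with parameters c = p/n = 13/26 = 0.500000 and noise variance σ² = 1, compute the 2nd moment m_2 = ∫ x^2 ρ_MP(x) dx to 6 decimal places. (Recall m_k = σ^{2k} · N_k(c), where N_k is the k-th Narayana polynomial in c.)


E[X²] = σ⁴ (1 + c) (second MP moment). With σ² = 1 (so σ⁴ = 1) and c = 13/26 = 0.500000: E[X²] = 1 · (1 + 0.500000) = 1 · 1.500000.

So E[X^2] = 1.500000.


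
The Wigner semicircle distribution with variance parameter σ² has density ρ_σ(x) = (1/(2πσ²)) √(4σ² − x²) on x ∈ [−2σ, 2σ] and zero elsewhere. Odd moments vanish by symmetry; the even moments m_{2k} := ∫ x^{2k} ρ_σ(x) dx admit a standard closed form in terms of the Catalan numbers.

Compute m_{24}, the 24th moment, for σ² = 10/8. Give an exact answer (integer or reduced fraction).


By the scaled semicircle moment identity, m_{2k} = σ^{2k} · C_k with k = 12.
C_12 = (1/(k+1)) · C(2k, k) = (1/13) · C(24, 12) = (1/13) · 2704156 = 208012.
σ^{2k} = (σ²)^k = (10/8)^12 = 244140625/16777216.

Therefore m_{24} = σ^{24} · C_12 = (244140625/16777216) · 208012 = 12696044921875/4194304.


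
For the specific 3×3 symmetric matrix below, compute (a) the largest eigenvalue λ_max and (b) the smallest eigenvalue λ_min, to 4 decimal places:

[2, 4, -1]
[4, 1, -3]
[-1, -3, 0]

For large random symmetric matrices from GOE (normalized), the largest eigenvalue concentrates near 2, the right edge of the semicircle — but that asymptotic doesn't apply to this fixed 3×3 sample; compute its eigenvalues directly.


Since M is real symmetric, all three eigenvalues are real; they are the roots of det(λI − M) = λ³ − (tr M) λ² + s λ − det M, where s is the sum of the principal 2×2 minors.
tr M = 2 + 1 + 0 = 3.
s = (2·1 − 4²) + (2·0 − (-1)²) + (1·0 − (-3)²) = -14 + (-1) + (-9) = -24.
det M (expand along row 1) = 2·(-9) − 4·(-3) + (-1)·(-11) = 5.
Characteristic polynomial: λ³ − 3λ² − 24λ − 5 = 0.
Substitute λ = y + (tr M)/3 = y + 1.000000 to remove the quadratic term: y³ + p·y + q = 0 with p = s − (tr M)²/3 = -27.000000 and q = −2(tr M)³/27 + (tr M)·s/3 − det M = -31.000000.
Three real roots ⇒ use the trigonometric (Viète) form: r = 2√(−p/3) = 6.000000, φ = arccos(3q/(p·r)) = arccos(0.574074) = 0.959323 rad.
y_k = r·cos(φ/3 − 2πk/3) for k = 0, 1, 2 gives y = 5.695838, -1.214496, -4.481342.
λ_k = y_k + 1.000000 gives λ = 6.6958, -0.2145, -3.4813 (check: the sum is 3.0000 = tr M).

Hence λ_max = 6.6958 and λ_min = -3.4813.


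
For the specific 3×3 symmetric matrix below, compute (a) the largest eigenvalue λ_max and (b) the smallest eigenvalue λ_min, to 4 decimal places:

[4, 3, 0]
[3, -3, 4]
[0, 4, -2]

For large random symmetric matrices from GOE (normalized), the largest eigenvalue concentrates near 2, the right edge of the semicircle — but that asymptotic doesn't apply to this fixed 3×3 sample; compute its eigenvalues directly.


Since M is real symmetric, all three eigenvalues are real; they are the roots of det(λI − M) = λ³ − (tr M) λ² + s λ − det M, where s is the sum of the principal 2×2 minors.
tr M = 4 + (-3) + (-2) = -1.
s = (4·(-3) − 3²) + (4·(-2) − 0²) + ((-3)·(-2) − 4²) = -21 + (-8) + (-10) = -39.
det M (expand along row 1) = 4·(-10) − 3·(-6) + 0·12 = -22.
Characteristic polynomial: λ³ + λ² − 39λ + 22 = 0.
Substitute λ = y + (tr M)/3 = y − 0.333333 to remove the quadratic term: y³ + p·y + q = 0 with p = s − (tr M)²/3 = -39.333333 and q = −2(tr M)³/27 + (tr M)·s/3 − det M = 35.074074.
Three real roots ⇒ use the trigonometric (Viète) form: r = 2√(−p/3) = 7.241854, φ = arccos(3q/(p·r)) = arccos(-0.369400) = 1.949160 rad.
y_k = r·cos(φ/3 − 2πk/3) for k = 0, 1, 2 gives y = 5.766350, 0.910931, -6.677281.
λ_k = y_k − 0.333333 gives λ = 5.4330, 0.5776, -7.0106 (check: the sum is -1.0000 = tr M).

Hence λ_max = 5.4330 and λ_min = -7.0106.


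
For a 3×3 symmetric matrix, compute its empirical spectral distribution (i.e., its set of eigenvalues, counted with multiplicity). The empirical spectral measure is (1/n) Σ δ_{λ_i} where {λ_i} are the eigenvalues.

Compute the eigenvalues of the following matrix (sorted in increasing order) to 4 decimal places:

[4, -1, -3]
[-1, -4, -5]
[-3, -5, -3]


Since M is real symmetric, all three eigenvalues are real; they are the roots of det(λI − M) = λ³ − (tr M) λ² + s λ − det M, where s is the sum of the principal 2×2 minors.
tr M = 4 + (-4) + (-3) = -3.
s = (4·(-4) − (-1)²) + (4·(-3) − (-3)²) + ((-4)·(-3) − (-5)²) = -17 + (-21) + (-13) = -51.
det M (expand along row 1) = 4·(-13) − (-1)·(-12) + (-3)·(-7) = -43.
Characteristic polynomial: λ³ + 3λ² − 51λ + 43 = 0.
Substitute λ = y + (tr M)/3 = y − 1.000000 to remove the quadratic term: y³ + p·y + q = 0 with p = s − (tr M)²/3 = -54.000000 and q = −2(tr M)³/27 + (tr M)·s/3 − det M = 96.000000.
Three real roots ⇒ use the trigonometric (Viète) form: r = 2√(−p/3) = 8.485281, φ = arccos(3q/(p·r)) = arccos(-0.628539) = 2.250470 rad.
y_k = r·cos(φ/3 − 2πk/3) for k = 0, 1, 2 gives y = 6.207679, 1.906004, -8.113684.
λ_k = y_k − 1.000000 gives λ = 5.2077, 0.9060, -9.1137 (check: the sum is -3.0000 = tr M).

Eigenvalues sorted in increasing order: [-9.1137, 0.9060, 5.2077].


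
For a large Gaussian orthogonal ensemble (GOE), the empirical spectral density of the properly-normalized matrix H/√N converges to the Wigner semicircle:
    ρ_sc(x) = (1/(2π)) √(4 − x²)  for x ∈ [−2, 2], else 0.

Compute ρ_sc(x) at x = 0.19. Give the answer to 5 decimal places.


ρ_sc(x) = (1/(2π)) √(4 − x²). With x = 0.19:
  4 − x² = 4 − (0.19)² = 4 − 0.036100 = 3.963900.
  √(4 − x²) = 1.990955.
  1/(2π) = 0.159155.
  ρ_sc(0.19) = 0.159155 · 1.990955 = 0.316870.

Rounded to 5 decimal places: ρ_sc(0.19) ≈ 0.31687.


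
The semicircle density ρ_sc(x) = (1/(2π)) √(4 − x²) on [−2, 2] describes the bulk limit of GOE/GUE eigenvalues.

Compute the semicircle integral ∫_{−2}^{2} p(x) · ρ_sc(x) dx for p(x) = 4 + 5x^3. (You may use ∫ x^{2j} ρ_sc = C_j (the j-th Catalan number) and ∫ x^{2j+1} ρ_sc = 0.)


Write p(x) = Σ a_i x^i, split into monomials and integrate each against ρ_sc separately.
Using ∫ x^{2j} ρ_sc = C_j = (1/(j+1)) C(2j, j) (Catalan numbers) and ∫ x^{2j+1} ρ_sc = 0 (odd monomials vanish by symmetry):
  i = 0 (even): a_0 · C_{0} = 4 · 1 = 4
  i = 3 (odd): ∫ x^3 ρ_sc = 0 (vanishes)

Summing the contributions: ∫_{−2}^{2} p(x) ρ_sc(x) dx = 4.


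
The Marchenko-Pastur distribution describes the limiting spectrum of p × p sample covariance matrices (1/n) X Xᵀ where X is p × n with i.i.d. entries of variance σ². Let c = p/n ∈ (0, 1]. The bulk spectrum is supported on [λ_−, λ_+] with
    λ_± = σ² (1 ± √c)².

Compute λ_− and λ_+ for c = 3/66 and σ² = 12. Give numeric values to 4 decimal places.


c = 3/66 = 0.045455; √c = 0.213201.
λ_− = σ² (1 − √c)² = 12 · (1 − 0.213201)² = 12 · (0.786799)² = 7.428637.
λ_+ = σ² (1 + √c)² = 12 · (1 + 0.213201)² = 12 · (1.213201)² = 17.662272.

Rounded to 4 decimal places: λ_− ≈ 7.4286, λ_+ ≈ 17.6623.


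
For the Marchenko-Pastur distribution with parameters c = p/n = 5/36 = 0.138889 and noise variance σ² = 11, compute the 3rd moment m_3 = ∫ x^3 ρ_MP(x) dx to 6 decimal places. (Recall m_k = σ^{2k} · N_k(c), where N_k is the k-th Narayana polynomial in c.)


E[X³] = σ⁶ (1 + 3c + c²) (third MP moment). With σ² = 11 (so σ⁶ = 1331) and c = 5/36 = 0.138889: E[X³] = 1331 · (1 + 3·0.138889 + (0.138889)²) = 1331 · 1.435957.

So E[X^3] = 1911.258488.


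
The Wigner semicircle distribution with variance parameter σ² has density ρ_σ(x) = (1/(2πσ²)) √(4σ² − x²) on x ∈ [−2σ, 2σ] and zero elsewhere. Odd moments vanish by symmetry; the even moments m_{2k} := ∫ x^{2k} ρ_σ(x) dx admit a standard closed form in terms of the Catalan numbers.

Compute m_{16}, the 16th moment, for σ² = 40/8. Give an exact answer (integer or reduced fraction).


By the scaled semicircle moment identity, m_{2k} = σ^{2k} · C_k with k = 8.
C_8 = (1/(k+1)) · C(2k, k) = (1/9) · C(16, 8) = (1/9) · 12870 = 1430.
σ^{2k} = (σ²)^k = (40/8)^8 = 390625.

Therefore m_{16} = σ^{16} · C_8 = 390625 · 1430 = 558593750.


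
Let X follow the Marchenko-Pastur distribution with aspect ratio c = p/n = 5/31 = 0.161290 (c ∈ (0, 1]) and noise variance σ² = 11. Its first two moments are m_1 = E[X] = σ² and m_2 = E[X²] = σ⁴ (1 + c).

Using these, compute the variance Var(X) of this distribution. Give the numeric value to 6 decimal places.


m_1 = E[X] = σ² = 11, so m_1² = 121.
m_2 = E[X²] = σ⁴ (1 + c) = 121 · (1 + 0.161290) = 121 · 1.161290 = 140.516129.
(Note m_2 − m_1² simplifies to c · σ⁴ = 0.161290 · 121.)

Var(X) = m_2 − m_1² = 140.516129 − 121 = 19.516129.


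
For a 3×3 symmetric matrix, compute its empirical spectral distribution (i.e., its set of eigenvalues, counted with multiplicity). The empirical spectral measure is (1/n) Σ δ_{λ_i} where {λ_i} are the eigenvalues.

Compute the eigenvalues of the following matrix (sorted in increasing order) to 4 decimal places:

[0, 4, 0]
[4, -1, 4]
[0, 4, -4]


Since M is real symmetric, all three eigenvalues are real; they are the roots of det(λI − M) = λ³ − (tr M) λ² + s λ − det M, where s is the sum of the principal 2×2 minors.
tr M = 0 + (-1) + (-4) = -5.
s = (0·(-1) − 4²) + (0·(-4) − 0²) + ((-1)·(-4) − 4²) = -16 + 0 + (-12) = -28.
det M (expand along row 1) = 0·(-12) − 4·(-16) + 0·16 = 64.
Characteristic polynomial: λ³ + 5λ² − 28λ − 64 = 0.
Substitute λ = y + (tr M)/3 = y − 1.666667 to remove the quadratic term: y³ + p·y + q = 0 with p = s − (tr M)²/3 = -36.333333 and q = −2(tr M)³/27 + (tr M)·s/3 − det M = -8.074074.
Three real roots ⇒ use the trigonometric (Viète) form: r = 2√(−p/3) = 6.960204, φ = arccos(3q/(p·r)) = arccos(0.095783) = 1.474867 rad.
y_k = r·cos(φ/3 − 2πk/3) for k = 0, 1, 2 gives y = 6.135895, -0.222525, -5.913370.
λ_k = y_k − 1.666667 gives λ = 4.4692, -1.8892, -7.5800 (check: the sum is -5.0000 = tr M).

Eigenvalues sorted in increasing order: [-7.5800, -1.8892, 4.4692].


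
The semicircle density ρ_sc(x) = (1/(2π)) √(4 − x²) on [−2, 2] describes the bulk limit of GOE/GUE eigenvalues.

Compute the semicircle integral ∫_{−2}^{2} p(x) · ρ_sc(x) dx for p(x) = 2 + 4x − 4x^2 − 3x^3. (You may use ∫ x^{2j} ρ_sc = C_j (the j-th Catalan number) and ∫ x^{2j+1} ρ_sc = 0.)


Write p(x) = Σ a_i x^i, split into monomials and integrate each against ρ_sc separately.
Using ∫ x^{2j} ρ_sc = C_j = (1/(j+1)) C(2j, j) (Catalan numbers) and ∫ x^{2j+1} ρ_sc = 0 (odd monomials vanish by symmetry):
  i = 0 (even): a_0 · C_{0} = 2 · 1 = 2
  i = 1 (odd): ∫ x^1 ρ_sc = 0 (vanishes)
  i = 2 (even): a_2 · C_{1} = -4 · 1 = -4
  i = 3 (odd): ∫ x^3 ρ_sc = 0 (vanishes)

Summing the contributions: ∫_{−2}^{2} p(x) ρ_sc(x) dx = 2 + (-4) = -2.


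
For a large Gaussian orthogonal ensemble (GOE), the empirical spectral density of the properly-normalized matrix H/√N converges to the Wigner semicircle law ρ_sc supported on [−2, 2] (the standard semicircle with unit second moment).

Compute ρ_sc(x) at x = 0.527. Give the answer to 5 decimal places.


ρ_sc(x) = (1/(2π)) √(4 − x²). With x = 0.527:
  4 − x² = 4 − (0.527)² = 4 − 0.277729 = 3.722271.
  √(4 − x²) = 1.929319.
  1/(2π) = 0.159155.
  ρ_sc(0.527) = 0.159155 · 1.929319 = 0.307061.

Rounded to 5 decimal places: ρ_sc(0.527) ≈ 0.30706.


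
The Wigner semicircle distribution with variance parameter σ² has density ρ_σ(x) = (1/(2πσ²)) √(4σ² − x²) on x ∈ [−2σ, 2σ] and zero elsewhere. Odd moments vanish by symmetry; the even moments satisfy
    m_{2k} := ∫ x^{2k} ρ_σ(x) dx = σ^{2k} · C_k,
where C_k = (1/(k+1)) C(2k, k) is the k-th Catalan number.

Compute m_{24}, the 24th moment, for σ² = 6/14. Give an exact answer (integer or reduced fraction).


By the scaled semicircle moment identity, m_{2k} = σ^{2k} · C_k with k = 12.
C_12 = (1/(k+1)) · C(2k, k) = (1/13) · C(24, 12) = (1/13) · 2704156 = 208012.
σ^{2k} = (σ²)^k = (6/14)^12 = 531441/13841287201.

Therefore m_{24} = σ^{24} · C_12 = (531441/13841287201) · 208012 = 15792300756/1977326743.


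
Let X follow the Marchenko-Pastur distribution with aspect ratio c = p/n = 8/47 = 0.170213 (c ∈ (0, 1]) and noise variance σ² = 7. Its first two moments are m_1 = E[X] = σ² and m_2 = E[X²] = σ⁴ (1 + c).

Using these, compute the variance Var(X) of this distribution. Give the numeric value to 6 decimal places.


m_1 = E[X] = σ² = 7, so m_1² = 49.
m_2 = E[X²] = σ⁴ (1 + c) = 49 · (1 + 0.170213) = 49 · 1.170213 = 57.340426.
(Note m_2 − m_1² simplifies to c · σ⁴ = 0.170213 · 49.)

Var(X) = m_2 − m_1² = 57.340426 − 49 = 8.340426.


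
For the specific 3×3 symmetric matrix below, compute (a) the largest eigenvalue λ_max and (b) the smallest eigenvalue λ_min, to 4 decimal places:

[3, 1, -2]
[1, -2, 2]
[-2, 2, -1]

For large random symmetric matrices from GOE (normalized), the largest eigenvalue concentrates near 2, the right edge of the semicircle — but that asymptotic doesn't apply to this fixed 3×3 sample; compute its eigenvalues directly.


Since M is real symmetric, all three eigenvalues are real; they are the roots of det(λI − M) = λ³ − (tr M) λ² + s λ − det M, where s is the sum of the principal 2×2 minors.
tr M = 3 + (-2) + (-1) = 0.
s = (3·(-2) − 1²) + (3·(-1) − (-2)²) + ((-2)·(-1) − 2²) = -7 + (-7) + (-2) = -16.
det M (expand along row 1) = 3·(-2) − 1·3 + (-2)·(-2) = -5.
Characteristic polynomial: λ³ − 16λ + 5 = 0.
Substitute λ = y + (tr M)/3 = y + 0.000000 to remove the quadratic term: y³ + p·y + q = 0 with p = s − (tr M)²/3 = -16.000000 and q = −2(tr M)³/27 + (tr M)·s/3 − det M = 5.000000.
Three real roots ⇒ use the trigonometric (Viète) form: r = 2√(−p/3) = 4.618802, φ = arccos(3q/(p·r)) = arccos(-0.202975) = 1.775191 rad.
y_k = r·cos(φ/3 − 2πk/3) for k = 0, 1, 2 gives y = 3.833498, 0.314443, -4.147941.
λ_k = y_k + 0.000000 gives λ = 3.8335, 0.3144, -4.1479 (check: the sum is 0.0000 = tr M).

Hence λ_max = 3.8335 and λ_min = -4.1479.


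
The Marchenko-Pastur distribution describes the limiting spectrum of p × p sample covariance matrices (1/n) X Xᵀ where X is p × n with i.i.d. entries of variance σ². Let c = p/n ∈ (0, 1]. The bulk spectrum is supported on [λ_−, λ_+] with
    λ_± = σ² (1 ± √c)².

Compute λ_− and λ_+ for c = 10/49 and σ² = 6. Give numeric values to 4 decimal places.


c = 10/49 = 0.204082; √c = 0.451754.
λ_− = σ² (1 − √c)² = 6 · (1 − 0.451754)² = 6 · (0.548246)² = 1.803442.
λ_+ = σ² (1 + √c)² = 6 · (1 + 0.451754)² = 6 · (1.451754)² = 12.645537.

Rounded to 4 decimal places: λ_− ≈ 1.8034, λ_+ ≈ 12.6455.


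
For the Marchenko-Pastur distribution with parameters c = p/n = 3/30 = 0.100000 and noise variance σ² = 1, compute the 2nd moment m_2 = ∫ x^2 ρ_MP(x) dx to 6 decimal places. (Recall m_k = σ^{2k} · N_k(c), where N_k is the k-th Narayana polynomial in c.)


E[X²] = σ⁴ (1 + c) (second MP moment). With σ² = 1 (so σ⁴ = 1) and c = 3/30 = 0.100000: E[X²] = 1 · (1 + 0.100000) = 1 · 1.100000.

So E[X^2] = 1.100000.


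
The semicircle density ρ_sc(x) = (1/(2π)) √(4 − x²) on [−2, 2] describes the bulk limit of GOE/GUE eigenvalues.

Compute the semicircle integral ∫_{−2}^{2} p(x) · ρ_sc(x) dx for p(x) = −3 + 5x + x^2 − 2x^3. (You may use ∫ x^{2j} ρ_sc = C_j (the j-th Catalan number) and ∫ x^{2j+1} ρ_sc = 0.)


Write p(x) = Σ a_i x^i, split into monomials and integrate each against ρ_sc separately.
Using ∫ x^{2j} ρ_sc = C_j = (1/(j+1)) C(2j, j) (Catalan numbers) and ∫ x^{2j+1} ρ_sc = 0 (odd monomials vanish by symmetry):
  i = 0 (even): a_0 · C_{0} = -3 · 1 = -3
  i = 1 (odd): ∫ x^1 ρ_sc = 0 (vanishes)
  i = 2 (even): a_2 · C_{1} = 1 · 1 = 1
  i = 3 (odd): ∫ x^3 ρ_sc = 0 (vanishes)

Summing the contributions: ∫_{−2}^{2} p(x) ρ_sc(x) dx = (-3) + 1 = -2.


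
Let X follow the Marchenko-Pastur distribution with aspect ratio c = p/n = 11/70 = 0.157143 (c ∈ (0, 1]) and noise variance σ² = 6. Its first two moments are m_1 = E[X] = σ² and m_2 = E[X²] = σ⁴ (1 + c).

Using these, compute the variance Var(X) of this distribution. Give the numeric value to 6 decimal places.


m_1 = E[X] = σ² = 6, so m_1² = 36.
m_2 = E[X²] = σ⁴ (1 + c) = 36 · (1 + 0.157143) = 36 · 1.157143 = 41.657143.
(Note m_2 − m_1² simplifies to c · σ⁴ = 0.157143 · 36.)

Var(X) = m_2 − m_1² = 41.657143 − 36 = 5.657143.


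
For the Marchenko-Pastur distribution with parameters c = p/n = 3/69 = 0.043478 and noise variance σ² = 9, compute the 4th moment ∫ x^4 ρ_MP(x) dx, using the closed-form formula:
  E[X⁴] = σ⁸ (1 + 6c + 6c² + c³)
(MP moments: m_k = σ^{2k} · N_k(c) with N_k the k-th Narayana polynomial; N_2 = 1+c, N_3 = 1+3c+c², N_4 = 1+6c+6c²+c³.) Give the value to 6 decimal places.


E[X⁴] = σ⁸ (1 + 6c + 6c² + c³) (fourth MP moment). With σ² = 9 (so σ⁸ = 6561) and c = 3/69 = 0.043478: E[X⁴] = 6561 · (1 + 6·0.043478 + 6·(0.043478)² + (0.043478)³) = 6561 · 1.272294.

So E[X^4] = 8347.520342.


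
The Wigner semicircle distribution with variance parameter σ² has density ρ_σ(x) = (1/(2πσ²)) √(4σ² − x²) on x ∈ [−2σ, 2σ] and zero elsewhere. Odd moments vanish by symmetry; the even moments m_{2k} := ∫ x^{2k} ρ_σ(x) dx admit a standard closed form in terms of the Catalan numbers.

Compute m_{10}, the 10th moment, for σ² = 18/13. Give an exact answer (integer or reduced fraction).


By the scaled semicircle moment identity, m_{2k} = σ^{2k} · C_k with k = 5.
C_5 = (1/(k+1)) · C(2k, k) = (1/6) · C(10, 5) = (1/6) · 252 = 42.
σ^{2k} = (σ²)^k = (18/13)^5 = 1889568/371293.

Therefore m_{10} = σ^{10} · C_5 = (1889568/371293) · 42 = 79361856/371293.


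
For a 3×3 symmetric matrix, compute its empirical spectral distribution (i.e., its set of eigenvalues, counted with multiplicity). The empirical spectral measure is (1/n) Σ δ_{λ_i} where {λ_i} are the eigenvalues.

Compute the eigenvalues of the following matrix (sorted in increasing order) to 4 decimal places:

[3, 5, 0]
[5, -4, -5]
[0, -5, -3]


Since M is real symmetric, all three eigenvalues are real; they are the roots of det(λI − M) = λ³ − (tr M) λ² + s λ − det M, where s is the sum of the principal 2×2 minors.
tr M = 3 + (-4) + (-3) = -4.
s = (3·(-4) − 5²) + (3·(-3) − 0²) + ((-4)·(-3) − (-5)²) = -37 + (-9) + (-13) = -59.
det M (expand along row 1) = 3·(-13) − 5·(-15) + 0·(-25) = 36.
Characteristic polynomial: λ³ + 4λ² − 59λ − 36 = 0.
Substitute λ = y + (tr M)/3 = y − 1.333333 to remove the quadratic term: y³ + p·y + q = 0 with p = s − (tr M)²/3 = -64.333333 and q = −2(tr M)³/27 + (tr M)·s/3 − det M = 47.407407.
Three real roots ⇒ use the trigonometric (Viète) form: r = 2√(−p/3) = 9.261629, φ = arccos(3q/(p·r)) = arccos(-0.238695) = 1.811819 rad.
y_k = r·cos(φ/3 − 2πk/3) for k = 0, 1, 2 gives y = 7.623292, 0.743286, -8.366577.
λ_k = y_k − 1.333333 gives λ = 6.2900, -0.5900, -9.6999 (check: the sum is -4.0000 = tr M).

Eigenvalues sorted in increasing order: [-9.6999, -0.5900, 6.2900].


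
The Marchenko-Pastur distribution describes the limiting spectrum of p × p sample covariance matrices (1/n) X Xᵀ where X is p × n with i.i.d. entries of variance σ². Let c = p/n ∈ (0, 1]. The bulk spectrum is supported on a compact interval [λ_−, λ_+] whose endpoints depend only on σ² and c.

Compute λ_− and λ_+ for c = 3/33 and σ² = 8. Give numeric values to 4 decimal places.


c = 3/33 = 0.090909; √c = 0.301511.
λ_− = σ² (1 − √c)² = 8 · (1 − 0.301511)² = 8 · (0.698489)² = 3.903091.
λ_+ = σ² (1 + √c)² = 8 · (1 + 0.301511)² = 8 · (1.301511)² = 13.551454.

Rounded to 4 decimal places: λ_− ≈ 3.9031, λ_+ ≈ 13.5515.


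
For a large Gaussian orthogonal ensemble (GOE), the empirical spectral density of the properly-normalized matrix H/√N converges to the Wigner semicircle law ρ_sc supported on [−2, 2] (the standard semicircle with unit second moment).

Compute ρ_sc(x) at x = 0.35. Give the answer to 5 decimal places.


ρ_sc(x) = (1/(2π)) √(4 − x²). With x = 0.35:
  4 − x² = 4 − (0.35)² = 4 − 0.122500 = 3.877500.
  √(4 − x²) = 1.969137.
  1/(2π) = 0.159155.
  ρ_sc(0.35) = 0.159155 · 1.969137 = 0.313398.

Rounded to 5 decimal places: ρ_sc(0.35) ≈ 0.31340.


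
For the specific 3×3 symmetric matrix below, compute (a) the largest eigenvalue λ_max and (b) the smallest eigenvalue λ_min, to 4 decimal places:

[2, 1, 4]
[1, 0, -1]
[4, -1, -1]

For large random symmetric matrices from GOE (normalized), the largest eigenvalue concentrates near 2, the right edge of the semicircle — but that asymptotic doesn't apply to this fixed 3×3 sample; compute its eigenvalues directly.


Since M is real symmetric, all three eigenvalues are real; they are the roots of det(λI − M) = λ³ − (tr M) λ² + s λ − det M, where s is the sum of the principal 2×2 minors.
tr M = 2 + 0 + (-1) = 1.
s = (2·0 − 1²) + (2·(-1) − 4²) + (0·(-1) − (-1)²) = -1 + (-18) + (-1) = -20.
det M (expand along row 1) = 2·(-1) − 1·3 + 4·(-1) = -9.
Characteristic polynomial: λ³ − λ² − 20λ + 9 = 0.
Substitute λ = y + (tr M)/3 = y + 0.333333 to remove the quadratic term: y³ + p·y + q = 0 with p = s − (tr M)²/3 = -20.333333 and q = −2(tr M)³/27 + (tr M)·s/3 − det M = 2.259259.
Three real roots ⇒ use the trigonometric (Viète) form: r = 2√(−p/3) = 5.206833, φ = arccos(3q/(p·r)) = arccos(-0.064018) = 1.634859 rad.
y_k = r·cos(φ/3 − 2πk/3) for k = 0, 1, 2 gives y = 4.452632, 0.111179, -4.563811.
λ_k = y_k + 0.333333 gives λ = 4.7860, 0.4445, -4.2305 (check: the sum is 1.0000 = tr M).

Hence λ_max = 4.7860 and λ_min = -4.2305.


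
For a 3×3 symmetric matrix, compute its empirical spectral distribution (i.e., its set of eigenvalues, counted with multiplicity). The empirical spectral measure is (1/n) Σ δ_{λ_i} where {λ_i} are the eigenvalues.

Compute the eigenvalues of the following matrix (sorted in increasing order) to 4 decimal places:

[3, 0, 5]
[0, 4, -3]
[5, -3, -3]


Since M is real symmetric, all three eigenvalues are real; they are the roots of det(λI − M) = λ³ − (tr M) λ² + s λ − det M, where s is the sum of the principal 2×2 minors.
tr M = 3 + 4 + (-3) = 4.
s = (3·4 − 0²) + (3·(-3) − 5²) + (4·(-3) − (-3)²) = 12 + (-34) + (-21) = -43.
det M (expand along row 1) = 3·(-21) − 0·15 + 5·(-20) = -163.
Characteristic polynomial: λ³ − 4λ² − 43λ + 163 = 0.
Substitute λ = y + (tr M)/3 = y + 1.333333 to remove the quadratic term: y³ + p·y + q = 0 with p = s − (tr M)²/3 = -48.333333 and q = −2(tr M)³/27 + (tr M)·s/3 − det M = 100.925926.
Three real roots ⇒ use the trigonometric (Viète) form: r = 2√(−p/3) = 8.027730, φ = arccos(3q/(p·r)) = arccos(-0.780341) = 2.466007 rad.
y_k = r·cos(φ/3 − 2πk/3) for k = 0, 1, 2 gives y = 5.464923, 2.360111, -7.825034.
λ_k = y_k + 1.333333 gives λ = 6.7983, 3.6934, -6.4917 (check: the sum is 4.0000 = tr M).

Eigenvalues sorted in increasing order: [-6.4917, 3.6934, 6.7983].


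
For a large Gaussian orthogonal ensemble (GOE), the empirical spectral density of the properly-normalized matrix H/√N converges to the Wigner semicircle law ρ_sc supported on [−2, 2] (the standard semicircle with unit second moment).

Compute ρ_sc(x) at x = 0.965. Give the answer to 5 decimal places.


ρ_sc(x) = (1/(2π)) √(4 − x²). With x = 0.965:
  4 − x² = 4 − (0.965)² = 4 − 0.931225 = 3.068775.
  √(4 − x²) = 1.751792.
  1/(2π) = 0.159155.
  ρ_sc(0.965) = 0.159155 · 1.751792 = 0.278806.

Rounded to 5 decimal places: ρ_sc(0.965) ≈ 0.27881.


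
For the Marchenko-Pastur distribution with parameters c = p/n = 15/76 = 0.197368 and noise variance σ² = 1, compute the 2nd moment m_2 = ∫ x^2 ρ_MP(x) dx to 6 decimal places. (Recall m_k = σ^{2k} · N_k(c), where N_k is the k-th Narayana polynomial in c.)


E[X²] = σ⁴ (1 + c) (second MP moment). With σ² = 1 (so σ⁴ = 1) and c = 15/76 = 0.197368: E[X²] = 1 · (1 + 0.197368) = 1 · 1.197368.

So E[X^2] = 1.197368.


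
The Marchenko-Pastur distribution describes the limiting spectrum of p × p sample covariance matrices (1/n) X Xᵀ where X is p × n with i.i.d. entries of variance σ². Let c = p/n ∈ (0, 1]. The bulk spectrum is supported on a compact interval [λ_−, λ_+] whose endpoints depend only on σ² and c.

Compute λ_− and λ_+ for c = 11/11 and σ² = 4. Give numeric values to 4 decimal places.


c = 11/11 = 1.000000; √c = 1.000000.
λ_− = σ² (1 − √c)² = 4 · (1 − 1.000000)² = 4 · (0.000000)² = 0.000000.
λ_+ = σ² (1 + √c)² = 4 · (1 + 1.000000)² = 4 · (2.000000)² = 16.000000.

Rounded to 4 decimal places: λ_− ≈ 0.0000, λ_+ ≈ 16.0000.


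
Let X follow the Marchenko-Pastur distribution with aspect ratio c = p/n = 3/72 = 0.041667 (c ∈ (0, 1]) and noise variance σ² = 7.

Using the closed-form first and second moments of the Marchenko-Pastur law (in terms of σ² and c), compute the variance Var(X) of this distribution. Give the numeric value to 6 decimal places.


Recall the MP moments m_1 = E[X] = σ² and m_2 = E[X²] = σ⁴ (1 + c).
m_1 = E[X] = σ² = 7, so m_1² = 49.
m_2 = E[X²] = σ⁴ (1 + c) = 49 · (1 + 0.041667) = 49 · 1.041667 = 51.041667.
(Note m_2 − m_1² simplifies to c · σ⁴ = 0.041667 · 49.)

Var(X) = m_2 − m_1² = 51.041667 − 49 = 2.041667.


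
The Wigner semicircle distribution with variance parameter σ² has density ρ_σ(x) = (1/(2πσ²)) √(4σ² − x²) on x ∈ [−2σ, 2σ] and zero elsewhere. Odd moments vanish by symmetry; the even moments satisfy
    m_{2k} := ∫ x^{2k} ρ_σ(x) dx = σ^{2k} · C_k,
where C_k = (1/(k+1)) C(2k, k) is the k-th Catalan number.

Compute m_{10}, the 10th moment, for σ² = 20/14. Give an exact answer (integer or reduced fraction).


By the scaled semicircle moment identity, m_{2k} = σ^{2k} · C_k with k = 5.
C_5 = (1/(k+1)) · C(2k, k) = (1/6) · C(10, 5) = (1/6) · 252 = 42.
σ^{2k} = (σ²)^k = (20/14)^5 = 100000/16807.

Therefore m_{10} = σ^{10} · C_5 = (100000/16807) · 42 = 600000/2401.


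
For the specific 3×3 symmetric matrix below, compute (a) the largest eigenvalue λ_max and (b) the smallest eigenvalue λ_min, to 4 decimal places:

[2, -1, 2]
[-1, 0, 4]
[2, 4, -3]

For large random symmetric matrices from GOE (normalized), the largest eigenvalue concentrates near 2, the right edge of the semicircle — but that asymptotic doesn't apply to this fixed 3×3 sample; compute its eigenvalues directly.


Since M is real symmetric, all three eigenvalues are real; they are the roots of det(λI − M) = λ³ − (tr M) λ² + s λ − det M, where s is the sum of the principal 2×2 minors.
tr M = 2 + 0 + (-3) = -1.
s = (2·0 − (-1)²) + (2·(-3) − 2²) + (0·(-3) − 4²) = -1 + (-10) + (-16) = -27.
det M (expand along row 1) = 2·(-16) − (-1)·(-5) + 2·(-4) = -45.
Characteristic polynomial: λ³ + λ² − 27λ + 45 = 0.
Substitute λ = y + (tr M)/3 = y − 0.333333 to remove the quadratic term: y³ + p·y + q = 0 with p = s − (tr M)²/3 = -27.333333 and q = −2(tr M)³/27 + (tr M)·s/3 − det M = 54.074074.
Three real roots ⇒ use the trigonometric (Viète) form: r = 2√(−p/3) = 6.036923, φ = arccos(3q/(p·r)) = arccos(-0.983110) = 2.957539 rad.
y_k = r·cos(φ/3 − 2πk/3) for k = 0, 1, 2 gives y = 3.333333, 2.692232, -6.025566.
λ_k = y_k − 0.333333 gives λ = 3.0000, 2.3589, -6.3589 (check: the sum is -1.0000 = tr M).

Hence λ_max = 3.0000 and λ_min = -6.3589.


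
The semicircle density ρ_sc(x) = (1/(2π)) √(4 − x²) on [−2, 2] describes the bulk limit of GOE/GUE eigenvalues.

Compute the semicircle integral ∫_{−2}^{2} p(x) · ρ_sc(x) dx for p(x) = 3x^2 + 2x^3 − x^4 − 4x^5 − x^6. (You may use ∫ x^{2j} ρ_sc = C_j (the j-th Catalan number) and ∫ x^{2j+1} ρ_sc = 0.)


Write p(x) = Σ a_i x^i, split into monomials and integrate each against ρ_sc separately.
Using ∫ x^{2j} ρ_sc = C_j = (1/(j+1)) C(2j, j) (Catalan numbers) and ∫ x^{2j+1} ρ_sc = 0 (odd monomials vanish by symmetry):
  i = 2 (even): a_2 · C_{1} = 3 · 1 = 3
  i = 3 (odd): ∫ x^3 ρ_sc = 0 (vanishes)
  i = 4 (even): a_4 · C_{2} = -1 · 2 = -2
  i = 5 (odd): ∫ x^5 ρ_sc = 0 (vanishes)
  i = 6 (even): a_6 · C_{3} = -1 · 5 = -5

Summing the contributions: ∫_{−2}^{2} p(x) ρ_sc(x) dx = 3 + (-2) + (-5) = -4.


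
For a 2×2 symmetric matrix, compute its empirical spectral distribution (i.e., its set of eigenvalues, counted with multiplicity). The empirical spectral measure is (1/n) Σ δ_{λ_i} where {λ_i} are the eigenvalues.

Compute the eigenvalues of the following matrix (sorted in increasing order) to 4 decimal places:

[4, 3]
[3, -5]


Since M is real symmetric, both eigenvalues are real; they are the roots of det(λI − M) = λ² − (tr M) λ + det M.
tr M = 4 + (-5) = -1.
det M = 4·(-5) − 3² = -20 − 9 = -29.
Characteristic polynomial: λ² + λ − 29 = 0.
Discriminant Δ = (tr M)² − 4·det M = 1 − (-116) = 117; √Δ = 10.816654.
λ = (tr M ± √Δ)/2 = (-1 ± 10.816654)/2, giving (tr M − √Δ)/2 = -5.9083 and (tr M + √Δ)/2 = 4.9083.

Eigenvalues sorted in increasing order: [-5.9083, 4.9083].


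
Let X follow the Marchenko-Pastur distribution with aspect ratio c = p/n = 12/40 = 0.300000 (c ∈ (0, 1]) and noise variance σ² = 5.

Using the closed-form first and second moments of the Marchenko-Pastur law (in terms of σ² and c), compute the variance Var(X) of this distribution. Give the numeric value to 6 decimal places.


Recall the MP moments m_1 = E[X] = σ² and m_2 = E[X²] = σ⁴ (1 + c).
m_1 = E[X] = σ² = 5, so m_1² = 25.
m_2 = E[X²] = σ⁴ (1 + c) = 25 · (1 + 0.300000) = 25 · 1.300000 = 32.500000.
(Note m_2 − m_1² simplifies to c · σ⁴ = 0.300000 · 25.)

Var(X) = m_2 − m_1² = 32.500000 − 25 = 7.500000.


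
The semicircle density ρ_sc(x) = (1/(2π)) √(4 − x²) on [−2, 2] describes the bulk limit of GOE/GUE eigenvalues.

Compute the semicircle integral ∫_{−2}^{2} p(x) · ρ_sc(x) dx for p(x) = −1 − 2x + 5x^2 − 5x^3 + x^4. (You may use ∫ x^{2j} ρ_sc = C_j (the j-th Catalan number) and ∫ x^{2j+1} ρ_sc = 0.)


Write p(x) = Σ a_i x^i, split into monomials and integrate each against ρ_sc separately.
Using ∫ x^{2j} ρ_sc = C_j = (1/(j+1)) C(2j, j) (Catalan numbers) and ∫ x^{2j+1} ρ_sc = 0 (odd monomials vanish by symmetry):
  i = 0 (even): a_0 · C_{0} = -1 · 1 = -1
  i = 1 (odd): ∫ x^1 ρ_sc = 0 (vanishes)
  i = 2 (even): a_2 · C_{1} = 5 · 1 = 5
  i = 3 (odd): ∫ x^3 ρ_sc = 0 (vanishes)
  i = 4 (even): a_4 · C_{2} = 1 · 2 = 2

Summing the contributions: ∫_{−2}^{2} p(x) ρ_sc(x) dx = (-1) + 5 + 2 = 6.


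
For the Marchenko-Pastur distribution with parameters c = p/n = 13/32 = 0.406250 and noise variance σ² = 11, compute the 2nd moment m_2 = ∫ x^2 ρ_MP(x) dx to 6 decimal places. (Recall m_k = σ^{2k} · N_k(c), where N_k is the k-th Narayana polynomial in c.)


E[X²] = σ⁴ (1 + c) (second MP moment). With σ² = 11 (so σ⁴ = 121) and c = 13/32 = 0.406250: E[X²] = 121 · (1 + 0.406250) = 121 · 1.406250.

So E[X^2] = 170.156250.


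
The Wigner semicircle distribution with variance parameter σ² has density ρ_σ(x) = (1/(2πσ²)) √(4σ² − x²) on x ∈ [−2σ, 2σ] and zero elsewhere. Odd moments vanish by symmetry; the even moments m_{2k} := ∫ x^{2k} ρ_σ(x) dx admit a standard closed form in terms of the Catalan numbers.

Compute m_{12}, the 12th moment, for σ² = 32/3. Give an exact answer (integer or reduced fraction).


By the scaled semicircle moment identity, m_{2k} = σ^{2k} · C_k with k = 6.
C_6 = (1/(k+1)) · C(2k, k) = (1/7) · C(12, 6) = (1/7) · 924 = 132.
σ^{2k} = (σ²)^k = (32/3)^6 = 1073741824/729.

Therefore m_{12} = σ^{12} · C_6 = (1073741824/729) · 132 = 47244640256/243.


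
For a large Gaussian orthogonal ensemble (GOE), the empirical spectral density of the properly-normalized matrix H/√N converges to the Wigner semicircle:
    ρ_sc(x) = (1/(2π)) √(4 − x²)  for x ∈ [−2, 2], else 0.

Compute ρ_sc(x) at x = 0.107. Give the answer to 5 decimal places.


ρ_sc(x) = (1/(2π)) √(4 − x²). With x = 0.107:
  4 − x² = 4 − (0.107)² = 4 − 0.011449 = 3.988551.
  √(4 − x²) = 1.997136.
  1/(2π) = 0.159155.
  ρ_sc(0.107) = 0.159155 · 1.997136 = 0.317854.

Rounded to 5 decimal places: ρ_sc(0.107) ≈ 0.31785.


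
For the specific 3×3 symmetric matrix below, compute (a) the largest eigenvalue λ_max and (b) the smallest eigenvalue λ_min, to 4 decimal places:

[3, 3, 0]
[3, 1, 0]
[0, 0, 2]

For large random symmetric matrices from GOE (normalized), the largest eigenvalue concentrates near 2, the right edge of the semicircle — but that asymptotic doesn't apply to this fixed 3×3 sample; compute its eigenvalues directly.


Since M is real symmetric, all three eigenvalues are real; they are the roots of det(λI − M) = λ³ − (tr M) λ² + s λ − det M, where s is the sum of the principal 2×2 minors.
tr M = 3 + 1 + 2 = 6.
s = (3·1 − 3²) + (3·2 − 0²) + (1·2 − 0²) = -6 + 6 + 2 = 2.
det M (expand along row 1) = 3·2 − 3·6 + 0·0 = -12.
Characteristic polynomial: λ³ − 6λ² + 2λ + 12 = 0.
Substitute λ = y + (tr M)/3 = y + 2.000000 to remove the quadratic term: y³ + p·y + q = 0 with p = s − (tr M)²/3 = -10.000000 and q = −2(tr M)³/27 + (tr M)·s/3 − det M = 0.000000.
Three real roots ⇒ use the trigonometric (Viète) form: r = 2√(−p/3) = 3.651484, φ = arccos(3q/(p·r)) = arccos(0.000000) = 1.570796 rad.
y_k = r·cos(φ/3 − 2πk/3) for k = 0, 1, 2 gives y = 3.162278, 0.000000, -3.162278.
λ_k = y_k + 2.000000 gives λ = 5.1623, 2.0000, -1.1623 (check: the sum is 6.0000 = tr M).

Hence λ_max = 5.1623 and λ_min = -1.1623.


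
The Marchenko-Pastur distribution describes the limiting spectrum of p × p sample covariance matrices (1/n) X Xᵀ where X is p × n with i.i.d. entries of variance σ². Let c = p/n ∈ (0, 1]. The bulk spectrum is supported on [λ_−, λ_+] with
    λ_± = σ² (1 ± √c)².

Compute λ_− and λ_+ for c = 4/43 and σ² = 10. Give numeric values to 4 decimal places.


c = 4/43 = 0.093023; √c = 0.304997.
λ_− = σ² (1 − √c)² = 10 · (1 − 0.304997)² = 10 · (0.695003)² = 4.830290.
λ_+ = σ² (1 + √c)² = 10 · (1 + 0.304997)² = 10 · (1.304997)² = 17.030175.

Rounded to 4 decimal places: λ_− ≈ 4.8303, λ_+ ≈ 17.0302.


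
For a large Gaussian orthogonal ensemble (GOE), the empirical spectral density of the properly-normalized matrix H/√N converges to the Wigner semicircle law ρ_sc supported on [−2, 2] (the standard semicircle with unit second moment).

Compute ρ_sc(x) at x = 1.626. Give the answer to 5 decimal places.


ρ_sc(x) = (1/(2π)) √(4 − x²). With x = 1.626:
  4 − x² = 4 − (1.626)² = 4 − 2.643876 = 1.356124.
  √(4 − x²) = 1.164527.
  1/(2π) = 0.159155.
  ρ_sc(1.626) = 0.159155 · 1.164527 = 0.185340.

Rounded to 5 decimal places: ρ_sc(1.626) ≈ 0.18534.


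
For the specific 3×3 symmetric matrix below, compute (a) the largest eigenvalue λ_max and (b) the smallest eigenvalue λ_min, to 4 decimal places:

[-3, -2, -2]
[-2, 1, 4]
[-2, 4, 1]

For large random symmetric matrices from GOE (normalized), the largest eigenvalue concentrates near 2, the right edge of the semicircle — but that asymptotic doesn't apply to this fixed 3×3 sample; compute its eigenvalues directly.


Since M is real symmetric, all three eigenvalues are real; they are the roots of det(λI − M) = λ³ − (tr M) λ² + s λ − det M, where s is the sum of the principal 2×2 minors.
tr M = -3 + 1 + 1 = -1.
s = ((-3)·1 − (-2)²) + ((-3)·1 − (-2)²) + (1·1 − 4²) = -7 + (-7) + (-15) = -29.
det M (expand along row 1) = (-3)·(-15) − (-2)·6 + (-2)·(-6) = 69.
Characteristic polynomial: λ³ + λ² − 29λ − 69 = 0.
Substitute λ = y + (tr M)/3 = y − 0.333333 to remove the quadratic term: y³ + p·y + q = 0 with p = s − (tr M)²/3 = -29.333333 and q = −2(tr M)³/27 + (tr M)·s/3 − det M = -59.259259.
Three real roots ⇒ use the trigonometric (Viète) form: r = 2√(−p/3) = 6.253888, φ = arccos(3q/(p·r)) = arccos(0.969094) = 0.249264 rad.
y_k = r·cos(φ/3 − 2πk/3) for k = 0, 1, 2 gives y = 6.232313, -2.666667, -3.565646.
λ_k = y_k − 0.333333 gives λ = 5.8990, -3.0000, -3.8990 (check: the sum is -1.0000 = tr M).

Hence λ_max = 5.8990 and λ_min = -3.8990.


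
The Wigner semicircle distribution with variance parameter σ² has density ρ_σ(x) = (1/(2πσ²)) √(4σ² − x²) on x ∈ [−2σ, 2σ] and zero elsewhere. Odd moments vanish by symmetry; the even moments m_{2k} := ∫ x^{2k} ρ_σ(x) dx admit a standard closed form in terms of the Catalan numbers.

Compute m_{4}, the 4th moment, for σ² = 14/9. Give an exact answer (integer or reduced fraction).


By the scaled semicircle moment identity, m_{2k} = σ^{2k} · C_k with k = 2.
C_2 = (1/(k+1)) · C(2k, k) = (1/3) · C(4, 2) = (1/3) · 6 = 2.
σ^{2k} = (σ²)^k = (14/9)^2 = 196/81.

Therefore m_{4} = σ^{4} · C_2 = (196/81) · 2 = 392/81.


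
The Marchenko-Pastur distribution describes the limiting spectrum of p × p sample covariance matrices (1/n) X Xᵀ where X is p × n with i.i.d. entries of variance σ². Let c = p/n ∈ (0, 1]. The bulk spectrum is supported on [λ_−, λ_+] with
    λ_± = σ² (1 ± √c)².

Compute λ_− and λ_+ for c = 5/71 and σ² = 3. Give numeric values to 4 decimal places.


c = 5/71 = 0.070423; √c = 0.265372.
λ_− = σ² (1 − √c)² = 3 · (1 − 0.265372)² = 3 · (0.734628)² = 1.619033.
λ_+ = σ² (1 + √c)² = 3 · (1 + 0.265372)² = 3 · (1.265372)² = 4.803502.

Rounded to 4 decimal places: λ_− ≈ 1.6190, λ_+ ≈ 4.8035.


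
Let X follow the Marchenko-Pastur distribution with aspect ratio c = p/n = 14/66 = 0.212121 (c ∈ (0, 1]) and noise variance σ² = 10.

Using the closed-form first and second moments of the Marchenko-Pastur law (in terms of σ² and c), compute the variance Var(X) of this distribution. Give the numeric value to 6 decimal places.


Recall the MP moments m_1 = E[X] = σ² and m_2 = E[X²] = σ⁴ (1 + c).
m_1 = E[X] = σ² = 10, so m_1² = 100.
m_2 = E[X²] = σ⁴ (1 + c) = 100 · (1 + 0.212121) = 100 · 1.212121 = 121.212121.
(Note m_2 − m_1² simplifies to c · σ⁴ = 0.212121 · 100.)

Var(X) = m_2 − m_1² = 121.212121 − 100 = 21.212121.
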